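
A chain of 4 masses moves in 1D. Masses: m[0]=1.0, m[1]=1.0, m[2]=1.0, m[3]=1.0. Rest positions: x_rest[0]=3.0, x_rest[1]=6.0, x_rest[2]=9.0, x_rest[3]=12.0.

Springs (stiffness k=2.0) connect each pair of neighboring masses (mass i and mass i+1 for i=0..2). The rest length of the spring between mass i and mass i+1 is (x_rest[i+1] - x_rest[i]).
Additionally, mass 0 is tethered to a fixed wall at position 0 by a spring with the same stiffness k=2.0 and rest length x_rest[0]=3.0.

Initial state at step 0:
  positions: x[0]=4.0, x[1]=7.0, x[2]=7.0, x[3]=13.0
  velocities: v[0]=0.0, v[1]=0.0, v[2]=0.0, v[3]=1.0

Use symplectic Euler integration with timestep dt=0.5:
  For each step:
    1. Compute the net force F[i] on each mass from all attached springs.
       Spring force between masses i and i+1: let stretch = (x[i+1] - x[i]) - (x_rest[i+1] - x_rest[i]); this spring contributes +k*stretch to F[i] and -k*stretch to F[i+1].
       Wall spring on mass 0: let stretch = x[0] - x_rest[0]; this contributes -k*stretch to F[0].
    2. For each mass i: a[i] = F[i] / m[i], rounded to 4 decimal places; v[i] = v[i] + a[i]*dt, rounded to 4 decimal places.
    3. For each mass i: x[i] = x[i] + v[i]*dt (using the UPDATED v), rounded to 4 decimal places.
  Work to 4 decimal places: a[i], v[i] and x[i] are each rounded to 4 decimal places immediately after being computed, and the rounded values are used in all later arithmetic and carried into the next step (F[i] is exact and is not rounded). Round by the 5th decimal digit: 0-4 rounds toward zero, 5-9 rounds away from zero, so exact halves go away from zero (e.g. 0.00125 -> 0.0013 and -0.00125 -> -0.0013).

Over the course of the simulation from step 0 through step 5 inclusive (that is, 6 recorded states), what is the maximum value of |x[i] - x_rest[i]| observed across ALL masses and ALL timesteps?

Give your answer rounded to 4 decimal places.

Step 0: x=[4.0000 7.0000 7.0000 13.0000] v=[0.0000 0.0000 0.0000 1.0000]
Step 1: x=[3.5000 5.5000 10.0000 12.0000] v=[-1.0000 -3.0000 6.0000 -2.0000]
Step 2: x=[2.2500 5.2500 11.7500 11.5000] v=[-2.5000 -0.5000 3.5000 -1.0000]
Step 3: x=[1.3750 6.7500 10.1250 12.6250] v=[-1.7500 3.0000 -3.2500 2.2500]
Step 4: x=[2.5000 7.2500 8.0625 14.0000] v=[2.2500 1.0000 -4.1250 2.7500]
Step 5: x=[4.7500 5.7813 8.5625 13.9063] v=[4.5000 -2.9375 1.0000 -0.1875]
Max displacement = 2.7500

Answer: 2.7500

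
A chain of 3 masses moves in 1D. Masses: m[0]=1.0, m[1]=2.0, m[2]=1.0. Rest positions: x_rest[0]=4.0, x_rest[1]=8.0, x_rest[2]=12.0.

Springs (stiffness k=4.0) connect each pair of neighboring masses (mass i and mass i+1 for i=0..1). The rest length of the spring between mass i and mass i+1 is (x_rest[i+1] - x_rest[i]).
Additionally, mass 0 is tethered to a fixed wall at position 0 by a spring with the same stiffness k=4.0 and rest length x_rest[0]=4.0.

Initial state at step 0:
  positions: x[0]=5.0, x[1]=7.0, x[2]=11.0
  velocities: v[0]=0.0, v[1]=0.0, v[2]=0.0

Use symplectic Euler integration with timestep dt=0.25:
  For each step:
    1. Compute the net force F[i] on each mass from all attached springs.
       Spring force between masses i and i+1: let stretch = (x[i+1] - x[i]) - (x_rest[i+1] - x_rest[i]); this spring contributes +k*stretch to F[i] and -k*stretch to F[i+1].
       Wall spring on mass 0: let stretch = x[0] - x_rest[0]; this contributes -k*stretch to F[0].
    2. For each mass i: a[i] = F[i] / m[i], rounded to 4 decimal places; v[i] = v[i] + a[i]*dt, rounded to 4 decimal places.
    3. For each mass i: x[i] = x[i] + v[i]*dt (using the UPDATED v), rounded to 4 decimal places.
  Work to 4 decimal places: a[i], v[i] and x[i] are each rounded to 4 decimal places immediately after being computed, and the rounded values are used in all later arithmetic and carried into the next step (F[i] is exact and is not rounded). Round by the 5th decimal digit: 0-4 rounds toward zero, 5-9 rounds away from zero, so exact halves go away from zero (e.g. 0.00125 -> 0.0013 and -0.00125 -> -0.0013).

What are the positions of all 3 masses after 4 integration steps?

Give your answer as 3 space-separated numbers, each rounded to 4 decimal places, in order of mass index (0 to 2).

Step 0: x=[5.0000 7.0000 11.0000] v=[0.0000 0.0000 0.0000]
Step 1: x=[4.2500 7.2500 11.0000] v=[-3.0000 1.0000 0.0000]
Step 2: x=[3.1875 7.5938 11.0625] v=[-4.2500 1.3750 0.2500]
Step 3: x=[2.4297 7.8204 11.2578] v=[-3.0312 0.9062 0.7813]
Step 4: x=[2.4122 7.8028 11.5938] v=[-0.0702 -0.0705 1.3439]

Answer: 2.4122 7.8028 11.5938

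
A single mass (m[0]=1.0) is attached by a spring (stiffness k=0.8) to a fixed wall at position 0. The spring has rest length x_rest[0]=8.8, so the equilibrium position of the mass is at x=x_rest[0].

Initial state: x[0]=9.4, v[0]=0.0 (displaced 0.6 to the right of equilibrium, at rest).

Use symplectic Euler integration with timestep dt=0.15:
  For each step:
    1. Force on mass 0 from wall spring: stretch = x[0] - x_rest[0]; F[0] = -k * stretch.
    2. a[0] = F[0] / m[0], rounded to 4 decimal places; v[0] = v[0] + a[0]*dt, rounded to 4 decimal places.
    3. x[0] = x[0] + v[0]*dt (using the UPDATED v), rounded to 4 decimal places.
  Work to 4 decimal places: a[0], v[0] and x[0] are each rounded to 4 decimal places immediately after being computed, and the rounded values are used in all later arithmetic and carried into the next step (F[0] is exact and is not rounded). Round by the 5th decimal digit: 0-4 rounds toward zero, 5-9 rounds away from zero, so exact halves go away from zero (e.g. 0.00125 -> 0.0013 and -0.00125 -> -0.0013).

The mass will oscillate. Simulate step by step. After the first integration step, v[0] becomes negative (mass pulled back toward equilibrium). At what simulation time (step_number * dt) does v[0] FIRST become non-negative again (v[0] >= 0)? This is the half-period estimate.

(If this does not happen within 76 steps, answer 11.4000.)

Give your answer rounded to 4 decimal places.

Answer: 3.6000

Derivation:
Step 0: x=[9.4000] v=[0.0000]
Step 1: x=[9.3892] v=[-0.0720]
Step 2: x=[9.3678] v=[-0.1427]
Step 3: x=[9.3362] v=[-0.2108]
Step 4: x=[9.2949] v=[-0.2752]
Step 5: x=[9.2447] v=[-0.3346]
Step 6: x=[9.1865] v=[-0.3880]
Step 7: x=[9.1213] v=[-0.4344]
Step 8: x=[9.0504] v=[-0.4730]
Step 9: x=[8.9750] v=[-0.5030]
Step 10: x=[8.8964] v=[-0.5240]
Step 11: x=[8.8161] v=[-0.5356]
Step 12: x=[8.7355] v=[-0.5375]
Step 13: x=[8.6560] v=[-0.5298]
Step 14: x=[8.5791] v=[-0.5125]
Step 15: x=[8.5062] v=[-0.4860]
Step 16: x=[8.4386] v=[-0.4508]
Step 17: x=[8.3775] v=[-0.4074]
Step 18: x=[8.3240] v=[-0.3567]
Step 19: x=[8.2791] v=[-0.2996]
Step 20: x=[8.2435] v=[-0.2371]
Step 21: x=[8.2180] v=[-0.1703]
Step 22: x=[8.2029] v=[-0.1005]
Step 23: x=[8.1986] v=[-0.0288]
Step 24: x=[8.2051] v=[0.0434]
First v>=0 after going negative at step 24, time=3.6000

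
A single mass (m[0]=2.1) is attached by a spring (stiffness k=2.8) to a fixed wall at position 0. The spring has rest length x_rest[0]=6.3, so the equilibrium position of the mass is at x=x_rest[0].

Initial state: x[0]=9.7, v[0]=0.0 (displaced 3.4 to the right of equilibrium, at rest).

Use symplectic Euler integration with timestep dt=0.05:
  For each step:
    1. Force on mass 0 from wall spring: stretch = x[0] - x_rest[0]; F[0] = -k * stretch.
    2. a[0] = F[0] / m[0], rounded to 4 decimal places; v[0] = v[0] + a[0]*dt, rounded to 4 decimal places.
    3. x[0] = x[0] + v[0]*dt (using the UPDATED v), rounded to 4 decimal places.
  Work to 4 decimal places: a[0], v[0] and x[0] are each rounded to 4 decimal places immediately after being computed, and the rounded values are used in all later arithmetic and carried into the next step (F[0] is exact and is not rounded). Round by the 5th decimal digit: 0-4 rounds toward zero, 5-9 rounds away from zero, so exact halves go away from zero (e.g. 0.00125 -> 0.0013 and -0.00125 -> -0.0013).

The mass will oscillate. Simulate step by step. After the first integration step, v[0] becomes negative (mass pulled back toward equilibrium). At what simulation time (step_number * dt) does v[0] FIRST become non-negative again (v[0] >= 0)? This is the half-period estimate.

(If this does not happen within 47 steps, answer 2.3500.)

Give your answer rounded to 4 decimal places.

Step 0: x=[9.7000] v=[0.0000]
Step 1: x=[9.6887] v=[-0.2267]
Step 2: x=[9.6661] v=[-0.4526]
Step 3: x=[9.6323] v=[-0.6770]
Step 4: x=[9.5873] v=[-0.8992]
Step 5: x=[9.5314] v=[-1.1184]
Step 6: x=[9.4647] v=[-1.3338]
Step 7: x=[9.3875] v=[-1.5448]
Step 8: x=[9.3000] v=[-1.7506]
Step 9: x=[9.2025] v=[-1.9506]
Step 10: x=[9.0953] v=[-2.1441]
Step 11: x=[8.9788] v=[-2.3305]
Step 12: x=[8.8533] v=[-2.5091]
Step 13: x=[8.7193] v=[-2.6793]
Step 14: x=[8.5773] v=[-2.8406]
Step 15: x=[8.4277] v=[-2.9924]
Step 16: x=[8.2710] v=[-3.1342]
Step 17: x=[8.1077] v=[-3.2656]
Step 18: x=[7.9384] v=[-3.3861]
Step 19: x=[7.7636] v=[-3.4953]
Step 20: x=[7.5840] v=[-3.5929]
Step 21: x=[7.4001] v=[-3.6785]
Step 22: x=[7.2125] v=[-3.7518]
Step 23: x=[7.0219] v=[-3.8126]
Step 24: x=[6.8289] v=[-3.8607]
Step 25: x=[6.6341] v=[-3.8960]
Step 26: x=[6.4382] v=[-3.9183]
Step 27: x=[6.2418] v=[-3.9275]
Step 28: x=[6.0456] v=[-3.9236]
Step 29: x=[5.8503] v=[-3.9066]
Step 30: x=[5.6565] v=[-3.8766]
Step 31: x=[5.4648] v=[-3.8337]
Step 32: x=[5.2759] v=[-3.7780]
Step 33: x=[5.0904] v=[-3.7097]
Step 34: x=[4.9089] v=[-3.6291]
Step 35: x=[4.7321] v=[-3.5364]
Step 36: x=[4.5605] v=[-3.4319]
Step 37: x=[4.3947] v=[-3.3159]
Step 38: x=[4.2353] v=[-3.1889]
Step 39: x=[4.0827] v=[-3.0513]
Step 40: x=[3.9375] v=[-2.9035]
Step 41: x=[3.8002] v=[-2.7460]
Step 42: x=[3.6712] v=[-2.5793]
Step 43: x=[3.5510] v=[-2.4040]
Step 44: x=[3.4400] v=[-2.2207]
Step 45: x=[3.3385] v=[-2.0300]
Step 46: x=[3.2469] v=[-1.8326]
Step 47: x=[3.1654] v=[-1.6291]
v[0] did not become non-negative within 47 steps; using fallback time=2.3500

Answer: 2.3500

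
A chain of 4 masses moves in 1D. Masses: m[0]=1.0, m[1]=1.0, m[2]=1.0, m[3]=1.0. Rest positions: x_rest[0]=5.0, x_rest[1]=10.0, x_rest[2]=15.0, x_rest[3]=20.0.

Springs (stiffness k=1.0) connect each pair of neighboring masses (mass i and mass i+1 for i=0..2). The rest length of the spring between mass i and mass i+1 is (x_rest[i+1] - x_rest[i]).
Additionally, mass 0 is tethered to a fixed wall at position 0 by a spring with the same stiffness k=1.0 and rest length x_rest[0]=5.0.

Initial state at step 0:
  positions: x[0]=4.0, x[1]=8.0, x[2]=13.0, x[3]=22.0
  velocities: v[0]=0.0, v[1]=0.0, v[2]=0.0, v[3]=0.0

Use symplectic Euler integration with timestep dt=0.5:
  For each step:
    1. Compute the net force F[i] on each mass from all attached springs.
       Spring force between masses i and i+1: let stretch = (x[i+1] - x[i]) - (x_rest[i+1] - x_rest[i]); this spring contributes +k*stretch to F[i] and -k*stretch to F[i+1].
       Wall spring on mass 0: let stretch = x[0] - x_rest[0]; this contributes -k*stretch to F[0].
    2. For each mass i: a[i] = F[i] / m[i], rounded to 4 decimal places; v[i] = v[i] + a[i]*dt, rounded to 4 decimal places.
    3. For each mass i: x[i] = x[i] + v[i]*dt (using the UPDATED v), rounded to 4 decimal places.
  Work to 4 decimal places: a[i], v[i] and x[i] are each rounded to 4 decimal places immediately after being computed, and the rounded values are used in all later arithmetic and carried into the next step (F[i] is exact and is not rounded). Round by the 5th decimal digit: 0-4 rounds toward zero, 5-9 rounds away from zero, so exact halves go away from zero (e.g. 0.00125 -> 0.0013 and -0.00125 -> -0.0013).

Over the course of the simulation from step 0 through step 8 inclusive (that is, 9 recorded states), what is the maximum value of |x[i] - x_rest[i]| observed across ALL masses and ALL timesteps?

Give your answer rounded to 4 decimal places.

Step 0: x=[4.0000 8.0000 13.0000 22.0000] v=[0.0000 0.0000 0.0000 0.0000]
Step 1: x=[4.0000 8.2500 14.0000 21.0000] v=[0.0000 0.5000 2.0000 -2.0000]
Step 2: x=[4.0625 8.8750 15.3125 19.5000] v=[0.1250 1.2500 2.6250 -3.0000]
Step 3: x=[4.3125 9.9063 16.0625 18.2031] v=[0.5000 2.0625 1.5000 -2.5938]
Step 4: x=[4.8829 11.0782 15.8086 17.6211] v=[1.1407 2.3437 -0.5078 -1.1641]
Step 5: x=[5.7814 11.8839 14.8252 17.8360] v=[1.7969 1.6113 -1.9668 0.4297]
Step 6: x=[6.7602 11.8993 13.8592 18.5482] v=[1.9575 0.0307 -1.9321 1.4243]
Step 7: x=[7.3337 11.1199 13.5754 19.3381] v=[1.1470 -1.5589 -0.5676 1.5798]
Step 8: x=[7.0203 10.0078 14.1184 19.9374] v=[-0.6268 -2.2243 1.0860 1.1985]
Max displacement = 2.3789

Answer: 2.3789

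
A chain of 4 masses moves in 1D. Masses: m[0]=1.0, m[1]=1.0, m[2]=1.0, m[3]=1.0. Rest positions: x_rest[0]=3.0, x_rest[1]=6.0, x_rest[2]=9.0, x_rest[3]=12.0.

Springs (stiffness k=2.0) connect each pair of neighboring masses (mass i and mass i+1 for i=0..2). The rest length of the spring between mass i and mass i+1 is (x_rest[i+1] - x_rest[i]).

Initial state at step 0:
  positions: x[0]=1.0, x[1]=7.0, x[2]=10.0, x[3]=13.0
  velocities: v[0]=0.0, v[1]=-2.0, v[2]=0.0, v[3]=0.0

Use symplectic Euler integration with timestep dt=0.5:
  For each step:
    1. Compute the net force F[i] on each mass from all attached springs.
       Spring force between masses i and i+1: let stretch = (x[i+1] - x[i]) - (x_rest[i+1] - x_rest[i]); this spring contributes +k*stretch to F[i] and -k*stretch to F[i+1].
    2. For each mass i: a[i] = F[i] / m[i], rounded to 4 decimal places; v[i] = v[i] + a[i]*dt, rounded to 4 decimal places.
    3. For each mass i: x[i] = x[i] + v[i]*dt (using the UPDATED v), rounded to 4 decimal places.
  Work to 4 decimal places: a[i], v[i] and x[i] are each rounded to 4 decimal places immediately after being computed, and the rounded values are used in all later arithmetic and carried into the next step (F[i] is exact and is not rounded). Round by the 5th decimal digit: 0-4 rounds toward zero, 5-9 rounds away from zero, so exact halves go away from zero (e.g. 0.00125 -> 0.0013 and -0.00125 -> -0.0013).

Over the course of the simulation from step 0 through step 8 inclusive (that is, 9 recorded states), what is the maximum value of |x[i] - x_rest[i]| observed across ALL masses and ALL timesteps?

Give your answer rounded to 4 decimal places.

Answer: 3.9374

Derivation:
Step 0: x=[1.0000 7.0000 10.0000 13.0000] v=[0.0000 -2.0000 0.0000 0.0000]
Step 1: x=[2.5000 4.5000 10.0000 13.0000] v=[3.0000 -5.0000 0.0000 0.0000]
Step 2: x=[3.5000 3.7500 8.7500 13.0000] v=[2.0000 -1.5000 -2.5000 0.0000]
Step 3: x=[3.1250 5.3750 7.1250 12.3750] v=[-0.7500 3.2500 -3.2500 -1.2500]
Step 4: x=[2.3750 6.7500 7.2500 10.6250] v=[-1.5000 2.7500 0.2500 -3.5000]
Step 5: x=[2.3125 6.1875 8.8125 8.6875] v=[-0.1250 -1.1250 3.1250 -3.8750]
Step 6: x=[2.6875 5.0000 9.0000 8.3125] v=[0.7500 -2.3750 0.3750 -0.7500]
Step 7: x=[2.7188 4.6563 6.8438 9.7813] v=[0.0625 -0.6875 -4.3125 2.9375]
Step 8: x=[2.2188 4.4376 5.0626 11.2813] v=[-1.0000 -0.4375 -3.5625 3.0000]
Max displacement = 3.9374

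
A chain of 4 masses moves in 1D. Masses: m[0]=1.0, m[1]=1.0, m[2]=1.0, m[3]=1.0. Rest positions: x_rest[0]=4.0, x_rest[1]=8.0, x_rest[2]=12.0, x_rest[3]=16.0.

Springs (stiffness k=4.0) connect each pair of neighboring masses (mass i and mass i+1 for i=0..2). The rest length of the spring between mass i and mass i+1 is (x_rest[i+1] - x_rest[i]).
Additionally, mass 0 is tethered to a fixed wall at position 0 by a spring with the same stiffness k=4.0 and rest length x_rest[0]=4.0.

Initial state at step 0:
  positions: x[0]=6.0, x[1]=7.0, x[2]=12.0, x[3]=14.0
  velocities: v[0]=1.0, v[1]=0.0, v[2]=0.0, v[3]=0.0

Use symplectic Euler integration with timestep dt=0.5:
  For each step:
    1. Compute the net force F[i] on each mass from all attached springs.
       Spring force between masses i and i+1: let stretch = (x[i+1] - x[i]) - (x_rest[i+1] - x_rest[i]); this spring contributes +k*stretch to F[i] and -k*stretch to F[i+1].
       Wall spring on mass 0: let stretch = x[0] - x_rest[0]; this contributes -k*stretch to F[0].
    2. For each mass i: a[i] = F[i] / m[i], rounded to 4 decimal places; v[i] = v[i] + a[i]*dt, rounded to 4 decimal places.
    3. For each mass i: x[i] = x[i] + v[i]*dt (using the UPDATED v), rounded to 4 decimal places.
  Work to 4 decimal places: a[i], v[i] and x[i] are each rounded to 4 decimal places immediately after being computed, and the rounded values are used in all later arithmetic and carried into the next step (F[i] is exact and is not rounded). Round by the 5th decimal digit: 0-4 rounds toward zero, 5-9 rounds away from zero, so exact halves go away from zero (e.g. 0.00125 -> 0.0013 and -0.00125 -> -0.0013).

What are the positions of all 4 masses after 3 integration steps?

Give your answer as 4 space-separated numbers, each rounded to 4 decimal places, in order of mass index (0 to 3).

Step 0: x=[6.0000 7.0000 12.0000 14.0000] v=[1.0000 0.0000 0.0000 0.0000]
Step 1: x=[1.5000 11.0000 9.0000 16.0000] v=[-9.0000 8.0000 -6.0000 4.0000]
Step 2: x=[5.0000 3.5000 15.0000 15.0000] v=[7.0000 -15.0000 12.0000 -2.0000]
Step 3: x=[2.0000 9.0000 9.5000 18.0000] v=[-6.0000 11.0000 -11.0000 6.0000]

Answer: 2.0000 9.0000 9.5000 18.0000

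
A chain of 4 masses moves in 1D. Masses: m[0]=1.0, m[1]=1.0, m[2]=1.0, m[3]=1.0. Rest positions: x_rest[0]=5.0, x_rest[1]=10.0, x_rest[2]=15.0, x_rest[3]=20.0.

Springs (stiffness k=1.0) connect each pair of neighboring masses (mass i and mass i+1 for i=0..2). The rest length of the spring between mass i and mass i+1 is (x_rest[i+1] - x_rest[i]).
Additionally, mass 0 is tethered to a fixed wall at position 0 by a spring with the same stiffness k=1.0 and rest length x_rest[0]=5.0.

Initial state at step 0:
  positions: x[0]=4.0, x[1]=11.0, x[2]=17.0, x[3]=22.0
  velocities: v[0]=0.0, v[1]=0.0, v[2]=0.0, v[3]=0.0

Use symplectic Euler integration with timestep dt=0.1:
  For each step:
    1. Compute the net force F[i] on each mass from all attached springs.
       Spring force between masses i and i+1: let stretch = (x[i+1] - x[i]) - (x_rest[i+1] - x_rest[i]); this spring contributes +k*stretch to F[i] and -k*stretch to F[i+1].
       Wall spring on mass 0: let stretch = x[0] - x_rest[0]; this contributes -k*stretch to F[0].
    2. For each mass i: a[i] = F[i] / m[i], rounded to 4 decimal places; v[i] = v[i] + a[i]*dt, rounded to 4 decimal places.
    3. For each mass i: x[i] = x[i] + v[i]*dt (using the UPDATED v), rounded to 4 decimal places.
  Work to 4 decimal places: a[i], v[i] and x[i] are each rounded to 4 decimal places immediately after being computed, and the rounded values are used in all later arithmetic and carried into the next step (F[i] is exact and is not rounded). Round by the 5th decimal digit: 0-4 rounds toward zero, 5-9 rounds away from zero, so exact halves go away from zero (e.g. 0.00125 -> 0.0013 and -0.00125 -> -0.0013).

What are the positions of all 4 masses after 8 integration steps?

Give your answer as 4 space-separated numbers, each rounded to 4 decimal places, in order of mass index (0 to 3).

Step 0: x=[4.0000 11.0000 17.0000 22.0000] v=[0.0000 0.0000 0.0000 0.0000]
Step 1: x=[4.0300 10.9900 16.9900 22.0000] v=[0.3000 -0.1000 -0.1000 0.0000]
Step 2: x=[4.0893 10.9704 16.9701 21.9999] v=[0.5930 -0.1960 -0.1990 -0.0010]
Step 3: x=[4.1765 10.9420 16.9405 21.9995] v=[0.8722 -0.2841 -0.2960 -0.0040]
Step 4: x=[4.2896 10.9059 16.9015 21.9985] v=[1.1311 -0.3608 -0.3900 -0.0099]
Step 5: x=[4.4260 10.8636 16.8535 21.9965] v=[1.3638 -0.4229 -0.4799 -0.0196]
Step 6: x=[4.5825 10.8168 16.7970 21.9931] v=[1.5650 -0.4677 -0.5646 -0.0339]
Step 7: x=[4.7555 10.7675 16.7327 21.9878] v=[1.7302 -0.4931 -0.6430 -0.0535]
Step 8: x=[4.9411 10.7177 16.6613 21.9799] v=[1.8559 -0.4978 -0.7140 -0.0790]

Answer: 4.9411 10.7177 16.6613 21.9799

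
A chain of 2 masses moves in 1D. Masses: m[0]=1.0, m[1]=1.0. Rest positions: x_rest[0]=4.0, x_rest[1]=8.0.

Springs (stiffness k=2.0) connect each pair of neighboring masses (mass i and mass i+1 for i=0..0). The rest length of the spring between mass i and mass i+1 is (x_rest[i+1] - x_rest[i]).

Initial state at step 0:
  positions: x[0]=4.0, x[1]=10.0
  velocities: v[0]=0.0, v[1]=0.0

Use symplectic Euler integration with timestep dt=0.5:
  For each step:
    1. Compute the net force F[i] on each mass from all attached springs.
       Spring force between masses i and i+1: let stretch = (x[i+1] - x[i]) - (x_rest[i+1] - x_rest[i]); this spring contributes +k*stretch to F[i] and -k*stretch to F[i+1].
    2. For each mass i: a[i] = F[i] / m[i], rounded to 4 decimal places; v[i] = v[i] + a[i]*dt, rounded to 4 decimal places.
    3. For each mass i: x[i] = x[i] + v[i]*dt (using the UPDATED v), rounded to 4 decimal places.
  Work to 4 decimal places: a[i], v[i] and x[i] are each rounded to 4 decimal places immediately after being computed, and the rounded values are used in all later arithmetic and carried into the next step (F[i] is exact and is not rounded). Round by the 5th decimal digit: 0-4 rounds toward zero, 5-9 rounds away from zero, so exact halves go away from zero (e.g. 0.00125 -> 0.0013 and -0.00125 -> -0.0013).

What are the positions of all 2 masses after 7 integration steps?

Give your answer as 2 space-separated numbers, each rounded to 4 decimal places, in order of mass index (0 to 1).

Answer: 5.0000 9.0000

Derivation:
Step 0: x=[4.0000 10.0000] v=[0.0000 0.0000]
Step 1: x=[5.0000 9.0000] v=[2.0000 -2.0000]
Step 2: x=[6.0000 8.0000] v=[2.0000 -2.0000]
Step 3: x=[6.0000 8.0000] v=[0.0000 0.0000]
Step 4: x=[5.0000 9.0000] v=[-2.0000 2.0000]
Step 5: x=[4.0000 10.0000] v=[-2.0000 2.0000]
Step 6: x=[4.0000 10.0000] v=[0.0000 0.0000]
Step 7: x=[5.0000 9.0000] v=[2.0000 -2.0000]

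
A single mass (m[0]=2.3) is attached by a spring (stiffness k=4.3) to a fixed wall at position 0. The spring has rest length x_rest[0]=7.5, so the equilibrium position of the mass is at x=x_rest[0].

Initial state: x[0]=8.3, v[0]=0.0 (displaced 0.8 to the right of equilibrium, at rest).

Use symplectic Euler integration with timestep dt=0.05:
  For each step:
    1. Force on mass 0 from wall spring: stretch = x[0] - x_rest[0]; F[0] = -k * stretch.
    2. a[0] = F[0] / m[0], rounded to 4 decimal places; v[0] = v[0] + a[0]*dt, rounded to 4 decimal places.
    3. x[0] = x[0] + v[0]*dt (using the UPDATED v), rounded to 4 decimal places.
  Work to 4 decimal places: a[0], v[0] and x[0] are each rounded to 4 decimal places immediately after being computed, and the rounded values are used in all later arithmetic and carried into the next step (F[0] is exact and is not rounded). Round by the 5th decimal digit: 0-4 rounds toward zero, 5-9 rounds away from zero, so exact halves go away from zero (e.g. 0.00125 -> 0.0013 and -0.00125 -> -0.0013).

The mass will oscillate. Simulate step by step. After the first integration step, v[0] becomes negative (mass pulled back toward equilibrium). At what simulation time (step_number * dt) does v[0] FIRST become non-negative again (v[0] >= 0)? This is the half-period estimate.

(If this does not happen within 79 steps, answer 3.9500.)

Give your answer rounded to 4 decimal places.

Step 0: x=[8.3000] v=[0.0000]
Step 1: x=[8.2963] v=[-0.0748]
Step 2: x=[8.2888] v=[-0.1492]
Step 3: x=[8.2777] v=[-0.2229]
Step 4: x=[8.2629] v=[-0.2956]
Step 5: x=[8.2446] v=[-0.3669]
Step 6: x=[8.2228] v=[-0.4365]
Step 7: x=[8.1976] v=[-0.5041]
Step 8: x=[8.1691] v=[-0.5693]
Step 9: x=[8.1375] v=[-0.6318]
Step 10: x=[8.1029] v=[-0.6914]
Step 11: x=[8.0655] v=[-0.7478]
Step 12: x=[8.0255] v=[-0.8007]
Step 13: x=[7.9830] v=[-0.8498]
Step 14: x=[7.9383] v=[-0.8950]
Step 15: x=[7.8915] v=[-0.9360]
Step 16: x=[7.8429] v=[-0.9726]
Step 17: x=[7.7927] v=[-1.0047]
Step 18: x=[7.7411] v=[-1.0321]
Step 19: x=[7.6884] v=[-1.0546]
Step 20: x=[7.6348] v=[-1.0722]
Step 21: x=[7.5806] v=[-1.0848]
Step 22: x=[7.5260] v=[-1.0923]
Step 23: x=[7.4713] v=[-1.0947]
Step 24: x=[7.4167] v=[-1.0920]
Step 25: x=[7.3625] v=[-1.0842]
Step 26: x=[7.3089] v=[-1.0713]
Step 27: x=[7.2562] v=[-1.0534]
Step 28: x=[7.2047] v=[-1.0306]
Step 29: x=[7.1546] v=[-1.0030]
Step 30: x=[7.1061] v=[-0.9707]
Step 31: x=[7.0594] v=[-0.9339]
Step 32: x=[7.0148] v=[-0.8927]
Step 33: x=[6.9724] v=[-0.8473]
Step 34: x=[6.9325] v=[-0.7980]
Step 35: x=[6.8953] v=[-0.7450]
Step 36: x=[6.8609] v=[-0.6885]
Step 37: x=[6.8295] v=[-0.6288]
Step 38: x=[6.8012] v=[-0.5661]
Step 39: x=[6.7762] v=[-0.5008]
Step 40: x=[6.7545] v=[-0.4331]
Step 41: x=[6.7363] v=[-0.3634]
Step 42: x=[6.7217] v=[-0.2920]
Step 43: x=[6.7107] v=[-0.2192]
Step 44: x=[6.7034] v=[-0.1454]
Step 45: x=[6.6999] v=[-0.0709]
Step 46: x=[6.7001] v=[0.0039]
First v>=0 after going negative at step 46, time=2.3000

Answer: 2.3000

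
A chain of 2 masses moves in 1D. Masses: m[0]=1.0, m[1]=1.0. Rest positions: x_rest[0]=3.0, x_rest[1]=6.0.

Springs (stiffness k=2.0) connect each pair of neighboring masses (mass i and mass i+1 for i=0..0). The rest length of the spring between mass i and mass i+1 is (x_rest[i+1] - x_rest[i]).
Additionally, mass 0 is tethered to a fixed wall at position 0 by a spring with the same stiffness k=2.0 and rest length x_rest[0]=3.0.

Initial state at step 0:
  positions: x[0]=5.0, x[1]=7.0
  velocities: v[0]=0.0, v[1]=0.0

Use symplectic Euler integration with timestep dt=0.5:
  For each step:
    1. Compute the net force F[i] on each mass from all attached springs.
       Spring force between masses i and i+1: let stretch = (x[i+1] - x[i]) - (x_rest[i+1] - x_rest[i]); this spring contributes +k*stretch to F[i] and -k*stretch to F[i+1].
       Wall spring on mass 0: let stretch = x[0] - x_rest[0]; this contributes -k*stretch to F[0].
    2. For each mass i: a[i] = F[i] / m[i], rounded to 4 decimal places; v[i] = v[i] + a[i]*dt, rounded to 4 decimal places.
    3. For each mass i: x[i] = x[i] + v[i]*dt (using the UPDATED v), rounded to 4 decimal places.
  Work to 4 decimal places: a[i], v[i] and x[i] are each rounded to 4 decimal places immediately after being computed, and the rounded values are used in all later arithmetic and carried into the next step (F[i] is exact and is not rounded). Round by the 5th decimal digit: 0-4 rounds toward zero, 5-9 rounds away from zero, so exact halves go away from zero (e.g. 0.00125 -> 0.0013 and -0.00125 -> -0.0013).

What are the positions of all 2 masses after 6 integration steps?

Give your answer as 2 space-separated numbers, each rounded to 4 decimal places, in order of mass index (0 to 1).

Step 0: x=[5.0000 7.0000] v=[0.0000 0.0000]
Step 1: x=[3.5000 7.5000] v=[-3.0000 1.0000]
Step 2: x=[2.2500 7.5000] v=[-2.5000 0.0000]
Step 3: x=[2.5000 6.3750] v=[0.5000 -2.2500]
Step 4: x=[3.4375 4.8125] v=[1.8750 -3.1250]
Step 5: x=[3.3438 4.0625] v=[-0.1875 -1.5000]
Step 6: x=[1.9375 4.4532] v=[-2.8126 0.7813]

Answer: 1.9375 4.4532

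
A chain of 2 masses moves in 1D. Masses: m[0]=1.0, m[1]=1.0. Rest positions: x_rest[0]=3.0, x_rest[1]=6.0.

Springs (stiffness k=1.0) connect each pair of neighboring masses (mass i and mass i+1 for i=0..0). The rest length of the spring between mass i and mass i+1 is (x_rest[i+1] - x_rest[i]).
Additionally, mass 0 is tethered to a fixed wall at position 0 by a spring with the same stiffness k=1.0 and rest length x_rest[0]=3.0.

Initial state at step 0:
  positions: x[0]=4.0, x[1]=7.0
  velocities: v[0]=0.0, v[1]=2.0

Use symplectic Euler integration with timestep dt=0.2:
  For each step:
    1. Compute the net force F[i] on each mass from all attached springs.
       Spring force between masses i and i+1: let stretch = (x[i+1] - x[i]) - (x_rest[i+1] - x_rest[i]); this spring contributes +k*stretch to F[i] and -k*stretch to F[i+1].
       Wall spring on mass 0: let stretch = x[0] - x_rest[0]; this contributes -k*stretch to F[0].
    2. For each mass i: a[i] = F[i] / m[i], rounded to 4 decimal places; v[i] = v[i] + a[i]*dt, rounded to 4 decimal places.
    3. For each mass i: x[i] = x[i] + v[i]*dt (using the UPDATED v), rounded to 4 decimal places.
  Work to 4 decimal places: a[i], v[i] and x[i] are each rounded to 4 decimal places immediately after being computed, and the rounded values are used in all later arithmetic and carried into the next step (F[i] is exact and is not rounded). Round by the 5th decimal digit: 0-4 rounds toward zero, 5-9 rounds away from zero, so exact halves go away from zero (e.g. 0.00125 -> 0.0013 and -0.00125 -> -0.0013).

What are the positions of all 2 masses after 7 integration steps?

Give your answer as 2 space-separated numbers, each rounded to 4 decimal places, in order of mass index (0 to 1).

Step 0: x=[4.0000 7.0000] v=[0.0000 2.0000]
Step 1: x=[3.9600 7.4000] v=[-0.2000 2.0000]
Step 2: x=[3.8992 7.7824] v=[-0.3040 1.9120]
Step 3: x=[3.8378 8.1295] v=[-0.3072 1.7354]
Step 4: x=[3.7945 8.4249] v=[-0.2164 1.4771]
Step 5: x=[3.7847 8.6551] v=[-0.0492 1.1510]
Step 6: x=[3.8183 8.8105] v=[0.1679 0.7769]
Step 7: x=[3.8988 8.8862] v=[0.4027 0.3785]

Answer: 3.8988 8.8862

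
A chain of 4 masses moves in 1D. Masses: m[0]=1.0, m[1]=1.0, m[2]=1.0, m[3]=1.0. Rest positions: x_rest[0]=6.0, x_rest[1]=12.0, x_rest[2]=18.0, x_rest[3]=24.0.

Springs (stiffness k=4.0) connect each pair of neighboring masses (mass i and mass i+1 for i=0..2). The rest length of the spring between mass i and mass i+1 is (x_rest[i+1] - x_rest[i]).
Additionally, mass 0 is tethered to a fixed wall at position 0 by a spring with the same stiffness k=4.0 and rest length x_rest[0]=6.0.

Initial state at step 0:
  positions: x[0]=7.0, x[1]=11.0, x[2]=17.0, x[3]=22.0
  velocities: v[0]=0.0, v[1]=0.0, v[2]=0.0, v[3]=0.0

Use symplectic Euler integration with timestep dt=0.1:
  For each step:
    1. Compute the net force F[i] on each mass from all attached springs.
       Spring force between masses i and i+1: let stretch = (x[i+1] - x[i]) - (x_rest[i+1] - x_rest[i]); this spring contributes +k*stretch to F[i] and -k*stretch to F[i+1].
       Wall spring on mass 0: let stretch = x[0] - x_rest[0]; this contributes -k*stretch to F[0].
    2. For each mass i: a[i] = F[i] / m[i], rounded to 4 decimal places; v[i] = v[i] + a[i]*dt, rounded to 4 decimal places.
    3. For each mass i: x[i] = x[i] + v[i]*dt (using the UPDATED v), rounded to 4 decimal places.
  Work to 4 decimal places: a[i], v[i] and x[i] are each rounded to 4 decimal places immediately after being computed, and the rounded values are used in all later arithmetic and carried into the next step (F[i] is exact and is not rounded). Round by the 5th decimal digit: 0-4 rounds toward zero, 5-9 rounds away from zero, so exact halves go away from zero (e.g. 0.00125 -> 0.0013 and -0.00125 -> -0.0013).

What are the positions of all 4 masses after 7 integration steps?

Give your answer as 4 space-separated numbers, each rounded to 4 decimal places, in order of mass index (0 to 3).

Answer: 4.9611 11.9763 16.6496 22.8002

Derivation:
Step 0: x=[7.0000 11.0000 17.0000 22.0000] v=[0.0000 0.0000 0.0000 0.0000]
Step 1: x=[6.8800 11.0800 16.9600 22.0400] v=[-1.2000 0.8000 -0.4000 0.4000]
Step 2: x=[6.6528 11.2272 16.8880 22.1168] v=[-2.2720 1.4720 -0.7200 0.7680]
Step 3: x=[6.3425 11.4179 16.7987 22.2245] v=[-3.1034 1.9066 -0.8928 1.0765]
Step 4: x=[5.9815 11.6208 16.7112 22.3551] v=[-3.6102 2.0288 -0.8748 1.3062]
Step 5: x=[5.6068 11.8017 16.6459 22.5000] v=[-3.7471 1.8092 -0.6534 1.4486]
Step 6: x=[5.2556 11.9286 16.6210 22.6507] v=[-3.5119 1.2689 -0.2494 1.5070]
Step 7: x=[4.9611 11.9763 16.6496 22.8002] v=[-2.9449 0.4767 0.2855 1.4951]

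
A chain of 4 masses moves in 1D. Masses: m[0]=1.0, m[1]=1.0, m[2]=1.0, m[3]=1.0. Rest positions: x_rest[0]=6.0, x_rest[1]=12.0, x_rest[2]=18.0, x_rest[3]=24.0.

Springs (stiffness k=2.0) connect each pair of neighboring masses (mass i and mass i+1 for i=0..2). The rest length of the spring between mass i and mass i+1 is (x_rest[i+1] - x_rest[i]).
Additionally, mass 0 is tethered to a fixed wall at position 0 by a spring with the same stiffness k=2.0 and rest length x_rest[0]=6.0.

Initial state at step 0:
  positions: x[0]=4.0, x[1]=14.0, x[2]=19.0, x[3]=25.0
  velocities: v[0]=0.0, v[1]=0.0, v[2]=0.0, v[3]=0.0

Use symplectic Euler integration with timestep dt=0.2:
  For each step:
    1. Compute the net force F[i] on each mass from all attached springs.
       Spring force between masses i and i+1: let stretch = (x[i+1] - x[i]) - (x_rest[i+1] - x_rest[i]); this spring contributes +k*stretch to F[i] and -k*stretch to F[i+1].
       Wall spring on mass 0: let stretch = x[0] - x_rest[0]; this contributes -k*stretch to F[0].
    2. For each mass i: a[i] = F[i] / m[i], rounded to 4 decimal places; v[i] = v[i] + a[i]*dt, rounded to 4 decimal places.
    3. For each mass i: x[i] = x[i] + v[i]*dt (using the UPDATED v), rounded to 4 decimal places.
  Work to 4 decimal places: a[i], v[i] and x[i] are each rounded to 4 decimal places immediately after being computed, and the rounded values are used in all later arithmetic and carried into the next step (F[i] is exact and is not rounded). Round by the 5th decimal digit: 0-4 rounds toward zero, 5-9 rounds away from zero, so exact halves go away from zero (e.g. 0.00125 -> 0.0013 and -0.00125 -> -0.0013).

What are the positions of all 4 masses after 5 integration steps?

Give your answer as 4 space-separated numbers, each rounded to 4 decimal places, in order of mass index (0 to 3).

Step 0: x=[4.0000 14.0000 19.0000 25.0000] v=[0.0000 0.0000 0.0000 0.0000]
Step 1: x=[4.4800 13.6000 19.0800 25.0000] v=[2.4000 -2.0000 0.4000 0.0000]
Step 2: x=[5.3312 12.9088 19.1952 25.0064] v=[4.2560 -3.4560 0.5760 0.0320]
Step 3: x=[6.3621 12.1143 19.2724 25.0279] v=[5.1546 -3.9725 0.3859 0.1075]
Step 4: x=[7.3442 11.4323 19.2374 25.0690] v=[4.9106 -3.4101 -0.1751 0.2053]
Step 5: x=[8.0658 11.0476 19.0445 25.1235] v=[3.6082 -1.9233 -0.9645 0.2727]

Answer: 8.0658 11.0476 19.0445 25.1235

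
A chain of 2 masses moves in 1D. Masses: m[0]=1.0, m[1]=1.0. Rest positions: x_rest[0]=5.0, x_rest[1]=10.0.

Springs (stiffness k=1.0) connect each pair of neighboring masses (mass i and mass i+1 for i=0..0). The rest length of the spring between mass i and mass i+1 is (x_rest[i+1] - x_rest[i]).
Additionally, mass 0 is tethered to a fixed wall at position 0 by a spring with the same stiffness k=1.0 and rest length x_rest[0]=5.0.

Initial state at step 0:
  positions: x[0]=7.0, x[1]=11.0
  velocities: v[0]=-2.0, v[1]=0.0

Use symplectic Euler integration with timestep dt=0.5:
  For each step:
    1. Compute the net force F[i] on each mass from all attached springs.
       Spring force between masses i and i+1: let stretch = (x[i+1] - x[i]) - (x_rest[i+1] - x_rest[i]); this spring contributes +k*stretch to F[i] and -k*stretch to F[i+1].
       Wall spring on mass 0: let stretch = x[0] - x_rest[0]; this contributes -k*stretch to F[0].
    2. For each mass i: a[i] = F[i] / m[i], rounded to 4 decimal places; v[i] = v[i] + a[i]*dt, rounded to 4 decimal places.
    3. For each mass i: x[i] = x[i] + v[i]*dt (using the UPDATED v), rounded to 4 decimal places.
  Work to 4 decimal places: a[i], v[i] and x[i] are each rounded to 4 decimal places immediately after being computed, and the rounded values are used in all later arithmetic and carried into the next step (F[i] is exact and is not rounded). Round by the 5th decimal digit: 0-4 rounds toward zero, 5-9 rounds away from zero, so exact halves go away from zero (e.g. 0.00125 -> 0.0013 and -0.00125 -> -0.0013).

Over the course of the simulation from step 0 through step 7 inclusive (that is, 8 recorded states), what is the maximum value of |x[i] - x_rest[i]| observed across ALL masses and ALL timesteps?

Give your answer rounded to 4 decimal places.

Answer: 3.2717

Derivation:
Step 0: x=[7.0000 11.0000] v=[-2.0000 0.0000]
Step 1: x=[5.2500 11.2500] v=[-3.5000 0.5000]
Step 2: x=[3.6875 11.2500] v=[-3.1250 0.0000]
Step 3: x=[3.0938 10.6094] v=[-1.1875 -1.2813]
Step 4: x=[3.6055 9.3399] v=[1.0234 -2.5391]
Step 5: x=[4.6495 7.8868] v=[2.0879 -2.9063]
Step 6: x=[5.3404 6.8743] v=[1.3818 -2.0250]
Step 7: x=[5.0797 6.7283] v=[-0.5215 -0.2920]
Max displacement = 3.2717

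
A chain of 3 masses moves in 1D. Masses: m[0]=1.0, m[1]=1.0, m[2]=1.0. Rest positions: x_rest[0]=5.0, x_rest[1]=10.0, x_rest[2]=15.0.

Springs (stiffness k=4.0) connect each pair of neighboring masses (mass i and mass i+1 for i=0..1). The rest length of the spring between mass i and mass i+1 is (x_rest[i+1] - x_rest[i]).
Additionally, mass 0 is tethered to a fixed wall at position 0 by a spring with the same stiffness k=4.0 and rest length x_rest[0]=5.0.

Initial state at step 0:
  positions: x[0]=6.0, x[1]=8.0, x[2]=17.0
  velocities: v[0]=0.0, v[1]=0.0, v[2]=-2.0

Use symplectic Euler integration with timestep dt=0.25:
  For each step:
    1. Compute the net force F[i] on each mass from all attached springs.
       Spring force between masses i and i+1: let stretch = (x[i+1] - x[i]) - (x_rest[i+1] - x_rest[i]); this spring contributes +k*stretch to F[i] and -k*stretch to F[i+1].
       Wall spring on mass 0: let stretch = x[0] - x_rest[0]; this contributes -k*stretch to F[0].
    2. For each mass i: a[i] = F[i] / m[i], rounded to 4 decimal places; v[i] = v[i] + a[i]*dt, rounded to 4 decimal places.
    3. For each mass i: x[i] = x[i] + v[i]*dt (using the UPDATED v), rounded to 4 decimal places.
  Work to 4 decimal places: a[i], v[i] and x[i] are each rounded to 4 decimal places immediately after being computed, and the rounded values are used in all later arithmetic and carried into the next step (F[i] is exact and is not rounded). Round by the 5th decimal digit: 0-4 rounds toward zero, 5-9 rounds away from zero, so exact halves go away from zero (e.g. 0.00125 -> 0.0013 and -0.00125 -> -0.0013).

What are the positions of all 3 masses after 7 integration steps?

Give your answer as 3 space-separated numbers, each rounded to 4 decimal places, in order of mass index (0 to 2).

Answer: 5.3577 7.1635 14.7689

Derivation:
Step 0: x=[6.0000 8.0000 17.0000] v=[0.0000 0.0000 -2.0000]
Step 1: x=[5.0000 9.7500 15.5000] v=[-4.0000 7.0000 -6.0000]
Step 2: x=[3.9375 11.7500 13.8125] v=[-4.2500 8.0000 -6.7500]
Step 3: x=[3.8438 12.3125 12.8594] v=[-0.3750 2.2500 -3.8125]
Step 4: x=[4.9063 10.8946 13.0196] v=[4.2499 -5.6718 0.6406]
Step 5: x=[6.2393 8.5108 13.8985] v=[5.3319 -9.5351 3.5156]
Step 6: x=[6.5803 6.9061 14.6805] v=[1.3641 -6.4189 3.1279]
Step 7: x=[5.3577 7.1635 14.7689] v=[-4.8904 1.0297 0.3535]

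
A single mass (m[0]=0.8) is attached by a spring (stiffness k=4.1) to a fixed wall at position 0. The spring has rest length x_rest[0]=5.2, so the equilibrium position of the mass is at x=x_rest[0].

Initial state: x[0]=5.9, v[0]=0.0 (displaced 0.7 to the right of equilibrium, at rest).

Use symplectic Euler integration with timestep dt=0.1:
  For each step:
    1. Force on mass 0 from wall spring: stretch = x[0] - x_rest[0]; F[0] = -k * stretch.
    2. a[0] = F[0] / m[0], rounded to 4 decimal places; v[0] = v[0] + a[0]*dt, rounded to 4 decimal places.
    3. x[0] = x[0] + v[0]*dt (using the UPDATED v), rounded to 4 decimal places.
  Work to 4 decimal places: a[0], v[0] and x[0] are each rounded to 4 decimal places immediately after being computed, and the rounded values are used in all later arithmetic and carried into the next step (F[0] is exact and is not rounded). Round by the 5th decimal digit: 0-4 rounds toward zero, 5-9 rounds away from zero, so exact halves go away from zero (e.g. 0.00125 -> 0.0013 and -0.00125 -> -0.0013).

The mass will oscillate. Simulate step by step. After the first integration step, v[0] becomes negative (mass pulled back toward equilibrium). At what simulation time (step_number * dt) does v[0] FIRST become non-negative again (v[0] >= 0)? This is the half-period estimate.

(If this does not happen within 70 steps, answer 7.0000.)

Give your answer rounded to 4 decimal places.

Step 0: x=[5.9000] v=[0.0000]
Step 1: x=[5.8641] v=[-0.3588]
Step 2: x=[5.7942] v=[-0.6992]
Step 3: x=[5.6938] v=[-1.0037]
Step 4: x=[5.5681] v=[-1.2568]
Step 5: x=[5.4236] v=[-1.4455]
Step 6: x=[5.2676] v=[-1.5601]
Step 7: x=[5.1081] v=[-1.5948]
Step 8: x=[4.9533] v=[-1.5477]
Step 9: x=[4.8112] v=[-1.4213]
Step 10: x=[4.6890] v=[-1.2220]
Step 11: x=[4.5930] v=[-0.9601]
Step 12: x=[4.5281] v=[-0.6490]
Step 13: x=[4.4976] v=[-0.3047]
Step 14: x=[4.5031] v=[0.0553]
First v>=0 after going negative at step 14, time=1.4000

Answer: 1.4000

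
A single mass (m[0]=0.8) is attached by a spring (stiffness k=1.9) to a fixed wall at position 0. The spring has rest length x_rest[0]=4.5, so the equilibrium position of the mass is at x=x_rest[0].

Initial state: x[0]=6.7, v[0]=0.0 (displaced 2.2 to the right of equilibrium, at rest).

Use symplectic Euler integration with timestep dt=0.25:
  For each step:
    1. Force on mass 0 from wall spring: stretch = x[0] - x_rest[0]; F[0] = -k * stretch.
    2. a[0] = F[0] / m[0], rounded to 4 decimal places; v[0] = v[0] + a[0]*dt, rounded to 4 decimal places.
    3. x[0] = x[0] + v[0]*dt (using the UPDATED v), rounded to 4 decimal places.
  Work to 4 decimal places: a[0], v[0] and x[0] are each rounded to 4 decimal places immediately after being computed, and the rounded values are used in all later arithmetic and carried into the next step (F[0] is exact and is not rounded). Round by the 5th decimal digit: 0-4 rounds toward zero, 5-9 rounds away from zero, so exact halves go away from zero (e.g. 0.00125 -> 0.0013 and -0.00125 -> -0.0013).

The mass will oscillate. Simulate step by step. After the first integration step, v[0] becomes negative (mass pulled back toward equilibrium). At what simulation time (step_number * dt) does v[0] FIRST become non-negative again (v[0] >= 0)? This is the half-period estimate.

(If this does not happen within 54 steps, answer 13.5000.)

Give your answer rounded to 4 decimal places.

Step 0: x=[6.7000] v=[0.0000]
Step 1: x=[6.3734] v=[-1.3063]
Step 2: x=[5.7688] v=[-2.4186]
Step 3: x=[4.9758] v=[-3.1720]
Step 4: x=[4.1122] v=[-3.4545]
Step 5: x=[3.3061] v=[-3.2243]
Step 6: x=[2.6773] v=[-2.5154]
Step 7: x=[2.3190] v=[-1.4332]
Step 8: x=[2.2845] v=[-0.1382]
Step 9: x=[2.5788] v=[1.1773]
First v>=0 after going negative at step 9, time=2.2500

Answer: 2.2500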